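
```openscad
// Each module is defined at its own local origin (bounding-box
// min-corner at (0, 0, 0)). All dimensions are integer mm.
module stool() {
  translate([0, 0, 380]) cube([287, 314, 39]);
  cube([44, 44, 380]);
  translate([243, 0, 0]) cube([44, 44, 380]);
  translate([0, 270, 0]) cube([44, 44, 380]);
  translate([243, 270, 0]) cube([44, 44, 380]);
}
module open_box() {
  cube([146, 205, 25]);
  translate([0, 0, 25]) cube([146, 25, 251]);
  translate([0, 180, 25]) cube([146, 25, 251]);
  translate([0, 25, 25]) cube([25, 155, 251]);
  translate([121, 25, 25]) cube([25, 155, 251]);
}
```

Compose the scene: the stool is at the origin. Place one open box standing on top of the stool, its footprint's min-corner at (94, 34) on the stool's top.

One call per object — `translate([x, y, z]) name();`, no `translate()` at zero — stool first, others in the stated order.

stool();
translate([94, 34, 419]) open_box();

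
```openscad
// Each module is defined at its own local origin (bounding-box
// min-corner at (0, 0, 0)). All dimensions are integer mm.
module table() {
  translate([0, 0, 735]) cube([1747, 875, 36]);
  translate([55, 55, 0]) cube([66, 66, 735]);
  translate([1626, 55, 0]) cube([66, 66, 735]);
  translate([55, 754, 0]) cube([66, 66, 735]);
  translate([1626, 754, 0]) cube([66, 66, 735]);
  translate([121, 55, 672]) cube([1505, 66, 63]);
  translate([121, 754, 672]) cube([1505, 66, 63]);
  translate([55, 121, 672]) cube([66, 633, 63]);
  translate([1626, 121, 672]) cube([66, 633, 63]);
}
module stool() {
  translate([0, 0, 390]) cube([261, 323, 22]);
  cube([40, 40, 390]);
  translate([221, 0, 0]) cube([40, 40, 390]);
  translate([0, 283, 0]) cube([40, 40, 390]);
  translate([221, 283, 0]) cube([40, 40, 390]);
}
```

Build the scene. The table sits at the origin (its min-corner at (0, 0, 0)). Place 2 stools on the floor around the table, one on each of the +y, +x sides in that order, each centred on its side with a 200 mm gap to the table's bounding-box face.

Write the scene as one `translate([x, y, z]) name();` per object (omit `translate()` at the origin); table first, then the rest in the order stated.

table();
translate([743, 1075, 0]) stool();
translate([1947, 276, 0]) stool();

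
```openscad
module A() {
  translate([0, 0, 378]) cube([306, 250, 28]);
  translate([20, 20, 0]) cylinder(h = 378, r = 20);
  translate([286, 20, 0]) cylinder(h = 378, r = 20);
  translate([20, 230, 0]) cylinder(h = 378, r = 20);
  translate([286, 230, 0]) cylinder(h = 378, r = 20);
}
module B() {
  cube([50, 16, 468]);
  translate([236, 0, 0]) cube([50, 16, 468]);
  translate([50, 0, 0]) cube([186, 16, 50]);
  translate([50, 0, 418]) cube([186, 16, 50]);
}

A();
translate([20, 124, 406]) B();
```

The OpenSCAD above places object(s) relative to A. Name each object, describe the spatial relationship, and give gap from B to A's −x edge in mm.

A is a stool. B is a picture frame. The picture frame is on top of the stool. The gap from the picture frame to the stool's −x edge is 20 mm.

The picture frame's min-x is at 20; the stool's min-x is 0; gap = 20 mm.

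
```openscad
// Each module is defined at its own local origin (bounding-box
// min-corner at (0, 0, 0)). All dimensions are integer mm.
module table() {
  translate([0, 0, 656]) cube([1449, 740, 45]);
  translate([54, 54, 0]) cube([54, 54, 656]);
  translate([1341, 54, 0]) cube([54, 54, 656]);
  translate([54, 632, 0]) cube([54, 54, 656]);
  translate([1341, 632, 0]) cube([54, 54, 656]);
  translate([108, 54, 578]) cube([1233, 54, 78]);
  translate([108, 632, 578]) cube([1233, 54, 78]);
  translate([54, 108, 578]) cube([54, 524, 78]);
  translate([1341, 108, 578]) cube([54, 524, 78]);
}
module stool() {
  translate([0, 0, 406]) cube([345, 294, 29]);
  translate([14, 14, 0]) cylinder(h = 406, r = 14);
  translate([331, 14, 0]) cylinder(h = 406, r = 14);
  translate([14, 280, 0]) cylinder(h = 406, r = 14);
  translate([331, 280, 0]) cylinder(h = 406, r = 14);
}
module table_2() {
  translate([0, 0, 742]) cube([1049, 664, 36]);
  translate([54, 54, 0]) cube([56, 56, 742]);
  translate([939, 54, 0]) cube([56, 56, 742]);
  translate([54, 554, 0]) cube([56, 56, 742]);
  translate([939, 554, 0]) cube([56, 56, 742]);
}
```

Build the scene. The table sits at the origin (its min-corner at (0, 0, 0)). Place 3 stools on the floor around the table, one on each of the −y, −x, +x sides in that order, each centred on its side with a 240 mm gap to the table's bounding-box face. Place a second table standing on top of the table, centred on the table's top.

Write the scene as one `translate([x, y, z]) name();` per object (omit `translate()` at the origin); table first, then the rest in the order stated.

table();
translate([552, -534, 0]) stool();
translate([-585, 223, 0]) stool();
translate([1689, 223, 0]) stool();
translate([200, 38, 701]) table_2();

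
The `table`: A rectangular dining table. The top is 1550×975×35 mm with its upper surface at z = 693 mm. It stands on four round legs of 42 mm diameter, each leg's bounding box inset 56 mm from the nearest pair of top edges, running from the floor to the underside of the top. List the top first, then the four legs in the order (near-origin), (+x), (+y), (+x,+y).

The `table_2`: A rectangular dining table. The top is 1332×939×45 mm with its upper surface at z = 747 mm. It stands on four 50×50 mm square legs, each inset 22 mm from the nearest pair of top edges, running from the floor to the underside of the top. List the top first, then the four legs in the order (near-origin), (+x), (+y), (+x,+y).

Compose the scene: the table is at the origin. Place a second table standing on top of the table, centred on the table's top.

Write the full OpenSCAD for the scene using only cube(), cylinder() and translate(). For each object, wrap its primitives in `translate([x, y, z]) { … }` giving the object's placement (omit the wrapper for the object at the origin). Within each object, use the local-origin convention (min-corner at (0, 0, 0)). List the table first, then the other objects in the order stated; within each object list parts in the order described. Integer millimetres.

translate([0, 0, 658]) cube([1550, 975, 35]);
translate([77, 77, 0]) cylinder(h = 658, r = 21);
translate([1473, 77, 0]) cylinder(h = 658, r = 21);
translate([77, 898, 0]) cylinder(h = 658, r = 21);
translate([1473, 898, 0]) cylinder(h = 658, r = 21);
translate([109, 18, 693]) {
  translate([0, 0, 702]) cube([1332, 939, 45]);
  translate([22, 22, 0]) cube([50, 50, 702]);
  translate([1260, 22, 0]) cube([50, 50, 702]);
  translate([22, 867, 0]) cube([50, 50, 702]);
  translate([1260, 867, 0]) cube([50, 50, 702]);
}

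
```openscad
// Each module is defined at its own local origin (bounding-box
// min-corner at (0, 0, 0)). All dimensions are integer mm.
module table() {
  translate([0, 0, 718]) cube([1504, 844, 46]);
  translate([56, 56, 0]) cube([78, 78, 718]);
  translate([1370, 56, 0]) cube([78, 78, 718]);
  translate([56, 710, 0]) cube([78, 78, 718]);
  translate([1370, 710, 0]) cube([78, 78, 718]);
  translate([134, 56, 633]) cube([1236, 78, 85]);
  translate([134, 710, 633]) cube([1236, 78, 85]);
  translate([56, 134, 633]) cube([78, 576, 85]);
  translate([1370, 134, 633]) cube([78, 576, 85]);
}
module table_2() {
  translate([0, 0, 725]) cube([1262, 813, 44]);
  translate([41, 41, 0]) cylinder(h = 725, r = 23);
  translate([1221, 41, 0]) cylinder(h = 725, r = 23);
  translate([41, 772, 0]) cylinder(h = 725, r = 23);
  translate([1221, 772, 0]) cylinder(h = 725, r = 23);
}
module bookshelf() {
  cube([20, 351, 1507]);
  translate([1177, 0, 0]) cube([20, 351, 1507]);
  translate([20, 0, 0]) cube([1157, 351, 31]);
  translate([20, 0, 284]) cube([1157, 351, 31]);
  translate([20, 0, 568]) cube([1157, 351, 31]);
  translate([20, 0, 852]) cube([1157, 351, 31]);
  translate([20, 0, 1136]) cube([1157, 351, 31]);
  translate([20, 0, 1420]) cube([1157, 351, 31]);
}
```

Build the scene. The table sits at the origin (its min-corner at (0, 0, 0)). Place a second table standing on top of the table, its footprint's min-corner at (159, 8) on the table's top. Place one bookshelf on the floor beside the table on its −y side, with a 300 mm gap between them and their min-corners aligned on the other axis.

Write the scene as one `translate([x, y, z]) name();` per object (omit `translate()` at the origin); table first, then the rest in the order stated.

table();
translate([159, 8, 764]) table_2();
translate([0, -651, 0]) bookshelf();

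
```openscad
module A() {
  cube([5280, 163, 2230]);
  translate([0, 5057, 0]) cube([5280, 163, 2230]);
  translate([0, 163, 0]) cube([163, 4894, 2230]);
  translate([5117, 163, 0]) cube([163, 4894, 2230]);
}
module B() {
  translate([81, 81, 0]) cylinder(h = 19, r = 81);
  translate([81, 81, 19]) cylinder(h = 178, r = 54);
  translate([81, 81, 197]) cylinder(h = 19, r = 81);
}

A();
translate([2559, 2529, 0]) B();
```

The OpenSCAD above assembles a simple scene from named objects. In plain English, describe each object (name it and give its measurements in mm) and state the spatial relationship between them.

A is the wall frame of a small rectangular building: four walls, each 2230 mm tall and 163 mm thick, enclosing a footprint 5280 mm (x) by 5220 mm (y) outside-to-outside, with no floor or roof. The front and back walls (the −y and +y sides) span the full width; the two side walls fit between them.

B is a spool: two coaxial disc flanges of radius 81 mm and thickness 19 mm, joined by a core cylinder of radius 54 mm and height 178 mm. The lower flange rests on z = 0 and the three cylinders share a vertical axis.

The spool sits inside the house frame, centred.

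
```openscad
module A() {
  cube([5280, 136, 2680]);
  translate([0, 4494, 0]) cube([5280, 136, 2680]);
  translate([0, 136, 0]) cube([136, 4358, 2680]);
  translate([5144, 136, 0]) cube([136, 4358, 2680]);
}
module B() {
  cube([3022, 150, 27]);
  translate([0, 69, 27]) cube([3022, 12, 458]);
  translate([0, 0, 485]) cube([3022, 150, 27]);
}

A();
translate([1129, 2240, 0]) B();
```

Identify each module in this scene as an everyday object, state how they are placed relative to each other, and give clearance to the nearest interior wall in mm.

A is a house frame. B is an I-beam. The I-beam sits inside the house frame, centred. The clearance to the nearest interior wall is 993 mm.

Clearances: x = 993, y = 2104; minimum 993 mm.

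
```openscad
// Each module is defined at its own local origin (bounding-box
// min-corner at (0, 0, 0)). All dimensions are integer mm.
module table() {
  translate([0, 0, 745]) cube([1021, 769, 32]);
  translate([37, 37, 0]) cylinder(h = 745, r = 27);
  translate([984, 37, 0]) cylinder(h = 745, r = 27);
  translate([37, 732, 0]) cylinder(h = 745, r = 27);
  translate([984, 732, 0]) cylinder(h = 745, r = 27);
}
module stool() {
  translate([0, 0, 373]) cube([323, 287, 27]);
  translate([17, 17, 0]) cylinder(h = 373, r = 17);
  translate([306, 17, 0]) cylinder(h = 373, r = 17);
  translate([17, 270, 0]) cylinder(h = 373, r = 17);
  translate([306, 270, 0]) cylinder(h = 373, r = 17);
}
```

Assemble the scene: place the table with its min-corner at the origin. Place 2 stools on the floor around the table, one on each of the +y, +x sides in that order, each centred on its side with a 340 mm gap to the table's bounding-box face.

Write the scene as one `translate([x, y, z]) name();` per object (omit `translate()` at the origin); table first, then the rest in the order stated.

table();
translate([349, 1109, 0]) stool();
translate([1361, 241, 0]) stool();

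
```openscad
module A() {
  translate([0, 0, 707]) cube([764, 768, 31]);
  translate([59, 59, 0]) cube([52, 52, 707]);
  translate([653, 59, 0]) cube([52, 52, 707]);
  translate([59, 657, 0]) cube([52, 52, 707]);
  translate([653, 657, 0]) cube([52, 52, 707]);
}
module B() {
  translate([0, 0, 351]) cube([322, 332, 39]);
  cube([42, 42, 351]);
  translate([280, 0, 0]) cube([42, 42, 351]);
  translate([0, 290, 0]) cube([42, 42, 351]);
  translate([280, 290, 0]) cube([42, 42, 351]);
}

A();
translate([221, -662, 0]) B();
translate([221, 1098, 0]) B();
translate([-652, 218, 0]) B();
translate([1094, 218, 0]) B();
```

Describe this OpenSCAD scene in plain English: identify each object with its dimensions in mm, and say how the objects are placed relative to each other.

A is a rectangular dining table. The top is 764×768×31 mm with its upper surface at z = 738 mm. It stands on four 52×52 mm square legs, each inset 59 mm from the nearest pair of top edges, running from the floor to the underside of the top.

B is a four-legged stool. The seat is a 322×332×39 mm slab whose top surface is at z = 390 mm; four square legs, each 42×42 mm in cross-section, run from the floor (z = 0) to the underside of the seat, each flush with a corner of the seat.

Four stools sit around the table at the −y, +y, −x, +x sides.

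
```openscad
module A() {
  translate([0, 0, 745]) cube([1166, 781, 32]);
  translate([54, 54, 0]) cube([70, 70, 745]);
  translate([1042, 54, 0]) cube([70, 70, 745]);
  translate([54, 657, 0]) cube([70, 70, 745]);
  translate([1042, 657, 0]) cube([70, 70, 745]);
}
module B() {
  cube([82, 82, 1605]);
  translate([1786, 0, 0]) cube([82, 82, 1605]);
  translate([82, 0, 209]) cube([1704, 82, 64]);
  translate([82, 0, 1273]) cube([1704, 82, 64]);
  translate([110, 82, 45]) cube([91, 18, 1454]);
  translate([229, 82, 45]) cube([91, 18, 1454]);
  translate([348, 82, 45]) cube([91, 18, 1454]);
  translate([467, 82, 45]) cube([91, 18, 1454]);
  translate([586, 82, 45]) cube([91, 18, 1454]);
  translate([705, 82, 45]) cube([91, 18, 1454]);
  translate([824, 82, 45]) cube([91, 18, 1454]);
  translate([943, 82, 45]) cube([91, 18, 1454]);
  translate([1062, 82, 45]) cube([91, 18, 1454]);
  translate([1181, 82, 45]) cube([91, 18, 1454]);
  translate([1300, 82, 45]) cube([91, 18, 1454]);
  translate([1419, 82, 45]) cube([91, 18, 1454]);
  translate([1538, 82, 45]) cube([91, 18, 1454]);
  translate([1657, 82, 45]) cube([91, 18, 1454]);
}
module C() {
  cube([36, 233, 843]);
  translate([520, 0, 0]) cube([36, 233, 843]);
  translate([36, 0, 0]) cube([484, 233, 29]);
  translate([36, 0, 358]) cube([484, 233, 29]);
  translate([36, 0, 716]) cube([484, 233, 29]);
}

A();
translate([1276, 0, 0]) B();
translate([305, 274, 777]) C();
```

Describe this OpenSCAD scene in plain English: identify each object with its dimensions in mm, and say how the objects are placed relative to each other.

A is a table with a 1166×781 mm rectangular top, 32 mm thick, top surface at z = 777 mm, supported by four 70×70 mm square legs, each inset 54 mm from the nearest pair of top edges, running from the floor.

B is a fence section. Two 82×82 mm posts, 1605 mm tall, stand on the floor with a clear span of 1704 mm between their inner faces. Two horizontal rails of 82×64 mm section span the gap between the posts with their undersides at z = 209 mm and z = 1273 mm, flush with the posts' −y face. 14 pickets, each 91 mm wide, 18 mm thick and 1454 mm tall, are fixed to the +y face of the rails with their bottoms at z = 45 mm, evenly spaced across the span with equal gaps (rounded down to the nearest mm) at the −x end and between each pair — any rounding remainder accumulates at the +x end.

C is a bookshelf 556 mm wide overall, 233 mm deep and 843 mm tall. The two sides are 36 mm thick vertical panels. 3 horizontal shelves of 29 mm thickness span between the inner faces of the sides; the lowest shelf sits on the floor and shelves are stacked with a clear vertical gap of 329 mm between each pair.

The fence section is on the floor beside the table on its +x side. The bookshelf is on top of the table, centred.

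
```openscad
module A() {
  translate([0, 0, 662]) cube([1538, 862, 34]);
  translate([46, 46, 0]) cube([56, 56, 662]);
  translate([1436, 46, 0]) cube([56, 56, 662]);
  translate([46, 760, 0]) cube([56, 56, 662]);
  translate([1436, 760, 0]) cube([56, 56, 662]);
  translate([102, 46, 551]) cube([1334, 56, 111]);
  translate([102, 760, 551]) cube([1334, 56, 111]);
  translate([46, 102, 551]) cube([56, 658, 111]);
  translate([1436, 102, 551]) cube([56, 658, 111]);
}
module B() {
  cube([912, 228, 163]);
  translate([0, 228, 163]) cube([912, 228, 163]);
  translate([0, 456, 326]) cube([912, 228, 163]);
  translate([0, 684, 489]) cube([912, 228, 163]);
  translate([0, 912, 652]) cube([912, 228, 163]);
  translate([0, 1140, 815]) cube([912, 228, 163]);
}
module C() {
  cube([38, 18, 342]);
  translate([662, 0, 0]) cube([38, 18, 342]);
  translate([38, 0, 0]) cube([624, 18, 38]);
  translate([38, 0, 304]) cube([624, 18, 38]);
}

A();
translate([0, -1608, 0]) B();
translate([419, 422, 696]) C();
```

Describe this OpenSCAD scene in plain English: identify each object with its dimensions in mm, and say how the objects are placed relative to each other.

A is a table with a 1538×862 mm rectangular top, 34 mm thick, top surface at z = 696 mm, supported by four 56×56 mm square legs, each inset 46 mm from the nearest pair of top edges, running from the floor. Four apron rails, 56 mm thick and 111 mm tall, run between adjacent legs with their top edges flush with the underside of the top and their outer faces flush with the legs' outer faces.

B is a run of 6 identical solid stair steps. Each tread is 912×228 mm and each step block is 163 mm high. Step 1 rests on the floor; step k is offset from step 1 by (k−1)×228 mm in y and (k−1)×163 mm in z.

C is a rectangular picture frame lying in the x–z plane (depth along y). The opening is 624 mm wide (x) by 266 mm tall (z), surrounded by a border 38 mm wide on all four sides. The frame is 18 mm deep and is made of two full-height vertical stiles with two horizontal rails fitted between them.

The staircase is on the floor beside the table on its −y side. The picture frame is on top of the table, centred.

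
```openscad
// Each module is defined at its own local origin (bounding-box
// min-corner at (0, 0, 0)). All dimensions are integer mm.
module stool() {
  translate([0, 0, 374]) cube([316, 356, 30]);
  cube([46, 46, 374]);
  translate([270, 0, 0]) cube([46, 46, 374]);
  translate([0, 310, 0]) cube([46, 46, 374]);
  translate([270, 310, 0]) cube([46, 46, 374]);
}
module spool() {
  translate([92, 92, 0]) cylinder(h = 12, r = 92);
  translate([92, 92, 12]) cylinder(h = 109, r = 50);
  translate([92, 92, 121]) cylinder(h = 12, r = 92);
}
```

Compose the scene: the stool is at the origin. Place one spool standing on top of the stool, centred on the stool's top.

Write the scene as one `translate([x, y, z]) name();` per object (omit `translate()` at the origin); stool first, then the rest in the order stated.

stool();
translate([66, 86, 404]) spool();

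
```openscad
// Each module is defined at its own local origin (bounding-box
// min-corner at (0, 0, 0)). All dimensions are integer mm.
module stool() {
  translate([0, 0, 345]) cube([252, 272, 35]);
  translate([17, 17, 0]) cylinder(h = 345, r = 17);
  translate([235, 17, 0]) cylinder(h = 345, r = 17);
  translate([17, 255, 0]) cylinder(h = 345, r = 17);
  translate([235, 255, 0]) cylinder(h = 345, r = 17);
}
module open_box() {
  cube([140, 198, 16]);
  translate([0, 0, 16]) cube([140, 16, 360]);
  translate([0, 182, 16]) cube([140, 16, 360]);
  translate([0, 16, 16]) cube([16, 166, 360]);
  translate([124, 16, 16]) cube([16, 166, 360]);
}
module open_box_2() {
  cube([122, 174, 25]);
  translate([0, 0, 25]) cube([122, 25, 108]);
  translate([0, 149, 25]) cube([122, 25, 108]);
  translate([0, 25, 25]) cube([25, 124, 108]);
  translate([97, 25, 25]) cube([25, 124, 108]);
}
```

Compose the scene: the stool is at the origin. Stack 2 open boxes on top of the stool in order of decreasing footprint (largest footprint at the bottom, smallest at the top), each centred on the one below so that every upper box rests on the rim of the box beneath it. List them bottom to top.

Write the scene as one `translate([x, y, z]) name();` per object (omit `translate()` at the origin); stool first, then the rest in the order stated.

stool();
translate([56, 37, 380]) open_box();
translate([65, 49, 756]) open_box_2();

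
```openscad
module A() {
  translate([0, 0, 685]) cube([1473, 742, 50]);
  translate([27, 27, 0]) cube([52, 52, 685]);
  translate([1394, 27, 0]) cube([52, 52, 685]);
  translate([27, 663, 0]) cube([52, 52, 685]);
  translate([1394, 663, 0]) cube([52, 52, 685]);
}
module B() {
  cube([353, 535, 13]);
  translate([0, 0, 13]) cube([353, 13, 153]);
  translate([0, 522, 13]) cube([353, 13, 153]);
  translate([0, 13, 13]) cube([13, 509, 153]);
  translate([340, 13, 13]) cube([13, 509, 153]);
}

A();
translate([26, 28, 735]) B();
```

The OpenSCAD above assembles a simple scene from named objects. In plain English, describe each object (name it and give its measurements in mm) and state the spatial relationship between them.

A is a table: top 1473 mm (x) × 742 mm (y), 50 mm thick, upper face at z = 735 mm, on four 52×52 mm square legs, each inset 27 mm from the nearest pair of top edges, running from z = 0 to the bottom of the top.

B is an open storage box with external size 353×535×166 mm and wall thickness 13 mm (the base is also 13 mm thick). The base covers the whole footprint; the four walls stand on the base, with the y-facing walls full-width and the x-facing walls fitting between their inner faces.

The open box is on top of the table.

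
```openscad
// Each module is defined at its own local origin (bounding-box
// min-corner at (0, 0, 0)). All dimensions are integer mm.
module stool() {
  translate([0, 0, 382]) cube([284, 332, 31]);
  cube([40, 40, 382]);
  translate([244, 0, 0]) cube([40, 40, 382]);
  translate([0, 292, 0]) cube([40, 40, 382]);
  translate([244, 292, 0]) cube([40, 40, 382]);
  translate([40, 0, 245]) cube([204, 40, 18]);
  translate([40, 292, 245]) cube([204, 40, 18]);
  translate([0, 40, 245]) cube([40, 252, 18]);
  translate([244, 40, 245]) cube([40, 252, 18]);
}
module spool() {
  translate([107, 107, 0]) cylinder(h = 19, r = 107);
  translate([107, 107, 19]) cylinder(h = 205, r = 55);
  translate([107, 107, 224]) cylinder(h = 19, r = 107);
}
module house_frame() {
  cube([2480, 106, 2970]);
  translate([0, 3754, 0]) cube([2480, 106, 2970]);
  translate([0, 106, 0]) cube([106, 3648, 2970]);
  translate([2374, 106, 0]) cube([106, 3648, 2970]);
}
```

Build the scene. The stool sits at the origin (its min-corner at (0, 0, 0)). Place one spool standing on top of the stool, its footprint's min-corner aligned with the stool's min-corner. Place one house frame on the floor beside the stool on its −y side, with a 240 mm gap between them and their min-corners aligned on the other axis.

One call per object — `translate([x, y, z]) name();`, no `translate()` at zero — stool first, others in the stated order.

stool();
translate([0, 0, 413]) spool();
translate([0, -4100, 0]) house_frame();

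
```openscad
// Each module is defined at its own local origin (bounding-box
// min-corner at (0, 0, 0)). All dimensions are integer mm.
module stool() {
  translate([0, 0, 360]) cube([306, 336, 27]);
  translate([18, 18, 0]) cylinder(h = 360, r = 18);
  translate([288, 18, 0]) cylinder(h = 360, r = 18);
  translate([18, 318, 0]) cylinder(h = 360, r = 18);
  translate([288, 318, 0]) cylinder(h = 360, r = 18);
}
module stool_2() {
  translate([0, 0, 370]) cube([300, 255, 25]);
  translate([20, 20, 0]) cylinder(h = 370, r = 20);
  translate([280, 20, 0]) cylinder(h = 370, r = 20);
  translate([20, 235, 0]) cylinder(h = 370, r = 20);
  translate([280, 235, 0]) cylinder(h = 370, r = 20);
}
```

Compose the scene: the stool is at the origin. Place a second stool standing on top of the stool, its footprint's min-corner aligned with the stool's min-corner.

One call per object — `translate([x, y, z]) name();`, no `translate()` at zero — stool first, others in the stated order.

stool();
translate([0, 0, 387]) stool_2();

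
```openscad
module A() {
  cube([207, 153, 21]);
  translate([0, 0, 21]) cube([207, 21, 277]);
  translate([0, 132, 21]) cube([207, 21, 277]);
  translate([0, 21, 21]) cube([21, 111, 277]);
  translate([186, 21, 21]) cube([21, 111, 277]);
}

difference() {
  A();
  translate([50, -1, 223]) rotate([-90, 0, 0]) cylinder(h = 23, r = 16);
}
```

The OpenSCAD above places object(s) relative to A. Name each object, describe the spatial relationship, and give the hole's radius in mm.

The subtracted cylinder has r = 16 mm.

A is an open box. The open box has a circular hole through its front wall. The hole's radius is 16 mm.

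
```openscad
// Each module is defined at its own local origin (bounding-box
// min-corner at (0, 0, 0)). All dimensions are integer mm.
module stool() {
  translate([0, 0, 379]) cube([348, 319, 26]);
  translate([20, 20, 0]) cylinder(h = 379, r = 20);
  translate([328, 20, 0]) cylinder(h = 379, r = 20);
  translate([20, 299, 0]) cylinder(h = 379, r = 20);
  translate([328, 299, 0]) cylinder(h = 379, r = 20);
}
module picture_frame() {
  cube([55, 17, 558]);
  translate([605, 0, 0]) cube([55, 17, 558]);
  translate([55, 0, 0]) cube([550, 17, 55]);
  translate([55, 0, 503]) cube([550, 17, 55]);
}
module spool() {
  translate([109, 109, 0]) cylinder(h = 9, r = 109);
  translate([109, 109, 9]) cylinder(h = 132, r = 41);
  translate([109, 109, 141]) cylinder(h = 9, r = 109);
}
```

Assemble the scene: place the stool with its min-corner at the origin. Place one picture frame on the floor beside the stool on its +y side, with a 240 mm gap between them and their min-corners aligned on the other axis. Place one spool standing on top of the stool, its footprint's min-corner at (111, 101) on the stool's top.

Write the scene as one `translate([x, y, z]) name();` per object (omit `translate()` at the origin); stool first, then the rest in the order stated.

stool();
translate([0, 559, 0]) picture_frame();
translate([111, 101, 405]) spool();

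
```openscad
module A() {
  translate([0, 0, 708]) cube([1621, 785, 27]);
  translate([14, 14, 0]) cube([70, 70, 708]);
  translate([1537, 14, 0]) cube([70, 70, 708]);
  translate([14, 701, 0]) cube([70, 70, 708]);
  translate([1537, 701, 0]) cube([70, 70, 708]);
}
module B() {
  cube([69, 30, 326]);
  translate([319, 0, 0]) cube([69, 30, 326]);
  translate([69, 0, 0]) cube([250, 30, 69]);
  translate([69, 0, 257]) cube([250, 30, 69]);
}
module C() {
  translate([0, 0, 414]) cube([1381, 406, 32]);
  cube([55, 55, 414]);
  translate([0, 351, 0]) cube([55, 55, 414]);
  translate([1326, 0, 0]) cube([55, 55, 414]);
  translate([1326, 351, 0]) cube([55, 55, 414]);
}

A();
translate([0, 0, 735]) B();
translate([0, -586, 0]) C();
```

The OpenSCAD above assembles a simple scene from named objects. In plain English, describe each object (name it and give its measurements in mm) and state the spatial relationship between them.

A is a table with a 1621×785 mm rectangular top, 27 mm thick, top surface at z = 735 mm, supported by four 70×70 mm square legs, each inset 14 mm from the nearest pair of top edges, running from the floor.

B is a rectangular picture frame lying in the x–z plane (depth along y). The opening is 250 mm wide (x) by 188 mm tall (z), surrounded by a border 69 mm wide on all four sides. The frame is 30 mm deep and is made of two full-height vertical stiles with two horizontal rails fitted between them.

C is a long wooden bench with a 1381 mm (x) × 406 mm (y) seat, 32 mm thick, its top surface 446 mm above the floor. Four 55 mm square legs at the seat corners, flush with the edges, run from z = 0 to the seat underside.

The picture frame is on top of the table. The bench is on the floor beside the table on its −y side.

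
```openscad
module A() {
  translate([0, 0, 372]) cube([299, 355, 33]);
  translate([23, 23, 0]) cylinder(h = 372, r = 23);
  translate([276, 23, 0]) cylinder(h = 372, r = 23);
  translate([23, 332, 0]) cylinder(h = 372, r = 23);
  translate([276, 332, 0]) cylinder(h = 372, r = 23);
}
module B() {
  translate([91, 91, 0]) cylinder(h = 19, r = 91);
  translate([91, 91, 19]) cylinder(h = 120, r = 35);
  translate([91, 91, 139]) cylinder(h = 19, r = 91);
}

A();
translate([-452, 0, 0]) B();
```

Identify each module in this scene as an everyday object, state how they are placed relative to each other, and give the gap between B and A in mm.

The spool's nearest face is 270 mm from the stool's −x face.

A is a stool. B is a spool. The spool is on the floor beside the stool on its −x side. The gap between the spool and the stool is 270 mm.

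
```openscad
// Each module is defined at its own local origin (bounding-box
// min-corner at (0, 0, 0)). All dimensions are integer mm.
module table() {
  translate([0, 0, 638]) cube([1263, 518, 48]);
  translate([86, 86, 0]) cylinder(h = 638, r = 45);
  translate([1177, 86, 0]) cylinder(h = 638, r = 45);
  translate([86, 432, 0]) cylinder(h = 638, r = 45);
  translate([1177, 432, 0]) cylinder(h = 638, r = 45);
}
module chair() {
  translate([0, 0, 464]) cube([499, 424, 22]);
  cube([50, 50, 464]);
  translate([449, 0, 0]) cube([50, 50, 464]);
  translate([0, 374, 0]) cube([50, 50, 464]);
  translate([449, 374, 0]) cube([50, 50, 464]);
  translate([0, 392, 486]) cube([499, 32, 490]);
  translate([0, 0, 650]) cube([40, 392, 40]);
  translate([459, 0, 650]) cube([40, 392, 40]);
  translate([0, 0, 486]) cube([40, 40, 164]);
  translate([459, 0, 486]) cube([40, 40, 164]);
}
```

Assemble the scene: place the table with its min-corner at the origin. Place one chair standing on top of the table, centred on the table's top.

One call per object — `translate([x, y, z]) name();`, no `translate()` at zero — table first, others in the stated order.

table();
translate([382, 47, 686]) chair();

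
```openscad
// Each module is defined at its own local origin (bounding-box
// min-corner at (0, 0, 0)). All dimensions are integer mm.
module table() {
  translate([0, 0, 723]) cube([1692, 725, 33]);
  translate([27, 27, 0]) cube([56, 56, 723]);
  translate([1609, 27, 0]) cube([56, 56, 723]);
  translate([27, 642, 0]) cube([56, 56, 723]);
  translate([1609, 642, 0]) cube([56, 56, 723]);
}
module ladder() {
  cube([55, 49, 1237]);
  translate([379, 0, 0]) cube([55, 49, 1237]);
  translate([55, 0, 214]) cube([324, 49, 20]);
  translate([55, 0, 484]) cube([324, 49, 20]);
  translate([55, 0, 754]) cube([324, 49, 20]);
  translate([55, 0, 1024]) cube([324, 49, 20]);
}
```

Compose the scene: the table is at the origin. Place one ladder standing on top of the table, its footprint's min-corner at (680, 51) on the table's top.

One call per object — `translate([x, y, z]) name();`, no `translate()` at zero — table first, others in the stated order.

table();
translate([680, 51, 756]) ladder();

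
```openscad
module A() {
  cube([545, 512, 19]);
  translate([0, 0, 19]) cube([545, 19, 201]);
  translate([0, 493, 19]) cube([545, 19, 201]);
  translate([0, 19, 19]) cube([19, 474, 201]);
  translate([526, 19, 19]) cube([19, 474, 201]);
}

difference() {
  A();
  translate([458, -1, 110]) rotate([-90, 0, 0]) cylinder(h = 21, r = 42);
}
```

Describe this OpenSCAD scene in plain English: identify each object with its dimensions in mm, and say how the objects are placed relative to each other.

A is an open storage box with external size 545×512×220 mm and wall thickness 19 mm (the base is also 19 mm thick). The base covers the whole footprint; the four walls stand on the base, with the y-facing walls full-width and the x-facing walls fitting between their inner faces.

The open box has a circular hole of radius 42 mm through its front wall, centred at (x = 458, z = 110).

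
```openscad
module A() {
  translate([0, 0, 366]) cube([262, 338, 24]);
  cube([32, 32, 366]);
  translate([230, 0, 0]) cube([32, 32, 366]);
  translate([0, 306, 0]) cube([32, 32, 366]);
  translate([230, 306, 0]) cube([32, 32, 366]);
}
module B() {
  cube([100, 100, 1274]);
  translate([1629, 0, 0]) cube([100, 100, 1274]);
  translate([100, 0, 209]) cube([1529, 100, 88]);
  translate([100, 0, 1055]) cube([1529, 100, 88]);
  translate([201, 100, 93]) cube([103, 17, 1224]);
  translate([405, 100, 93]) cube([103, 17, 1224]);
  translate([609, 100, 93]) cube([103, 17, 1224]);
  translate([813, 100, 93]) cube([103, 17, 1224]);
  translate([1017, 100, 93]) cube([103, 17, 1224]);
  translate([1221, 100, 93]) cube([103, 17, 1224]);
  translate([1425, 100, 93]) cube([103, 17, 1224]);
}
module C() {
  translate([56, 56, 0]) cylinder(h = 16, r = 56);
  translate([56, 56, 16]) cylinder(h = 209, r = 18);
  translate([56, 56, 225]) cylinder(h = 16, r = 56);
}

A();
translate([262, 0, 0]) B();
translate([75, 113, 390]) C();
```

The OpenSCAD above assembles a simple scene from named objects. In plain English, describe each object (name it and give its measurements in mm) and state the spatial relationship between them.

A is a simple wooden stool: a rectangular seat 262 mm (x) by 338 mm (y), 24 mm thick, top face at z = 390 mm, on four square legs, each 32×32 mm in cross-section. The legs rest on z = 0, each flush with a corner of the seat.

B is a fence section. Two 100×100 mm posts, 1274 mm tall, stand on the floor with a clear span of 1529 mm between their inner faces. Two horizontal rails of 100×88 mm section span the gap between the posts with their undersides at z = 209 mm and z = 1055 mm, flush with the posts' −y face. 7 pickets, each 103 mm wide, 17 mm thick and 1224 mm tall, are fixed to the +y face of the rails with their bottoms at z = 93 mm, evenly spaced across the span with equal gaps (rounded down to the nearest mm) at the −x end and between each pair — any rounding remainder accumulates at the +x end.

C is a spool: two coaxial disc flanges of radius 56 mm and thickness 16 mm, joined by a core cylinder of radius 18 mm and height 209 mm. The lower flange rests on z = 0 and the three cylinders share a vertical axis.

The fence section is against the stool's +x side, with their −y faces flush. The spool is on top of the stool, centred.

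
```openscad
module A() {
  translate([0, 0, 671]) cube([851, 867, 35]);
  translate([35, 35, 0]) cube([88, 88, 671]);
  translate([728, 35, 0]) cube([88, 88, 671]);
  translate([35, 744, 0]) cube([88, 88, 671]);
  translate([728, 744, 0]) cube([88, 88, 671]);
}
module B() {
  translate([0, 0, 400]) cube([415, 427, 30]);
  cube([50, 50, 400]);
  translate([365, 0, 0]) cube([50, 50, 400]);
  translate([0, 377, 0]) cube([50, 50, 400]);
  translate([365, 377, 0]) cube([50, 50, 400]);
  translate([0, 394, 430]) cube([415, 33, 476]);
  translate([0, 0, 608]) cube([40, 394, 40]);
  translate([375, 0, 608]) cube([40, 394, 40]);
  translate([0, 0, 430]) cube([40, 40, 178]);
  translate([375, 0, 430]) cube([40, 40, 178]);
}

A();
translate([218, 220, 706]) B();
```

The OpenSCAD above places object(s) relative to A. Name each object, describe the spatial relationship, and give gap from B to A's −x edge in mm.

A is a table. B is a chair. The chair is on top of the table, centred. The gap from the chair to the table's −x edge is 218 mm.

The chair's min-x is at 218; the table's min-x is 0; gap = 218 mm.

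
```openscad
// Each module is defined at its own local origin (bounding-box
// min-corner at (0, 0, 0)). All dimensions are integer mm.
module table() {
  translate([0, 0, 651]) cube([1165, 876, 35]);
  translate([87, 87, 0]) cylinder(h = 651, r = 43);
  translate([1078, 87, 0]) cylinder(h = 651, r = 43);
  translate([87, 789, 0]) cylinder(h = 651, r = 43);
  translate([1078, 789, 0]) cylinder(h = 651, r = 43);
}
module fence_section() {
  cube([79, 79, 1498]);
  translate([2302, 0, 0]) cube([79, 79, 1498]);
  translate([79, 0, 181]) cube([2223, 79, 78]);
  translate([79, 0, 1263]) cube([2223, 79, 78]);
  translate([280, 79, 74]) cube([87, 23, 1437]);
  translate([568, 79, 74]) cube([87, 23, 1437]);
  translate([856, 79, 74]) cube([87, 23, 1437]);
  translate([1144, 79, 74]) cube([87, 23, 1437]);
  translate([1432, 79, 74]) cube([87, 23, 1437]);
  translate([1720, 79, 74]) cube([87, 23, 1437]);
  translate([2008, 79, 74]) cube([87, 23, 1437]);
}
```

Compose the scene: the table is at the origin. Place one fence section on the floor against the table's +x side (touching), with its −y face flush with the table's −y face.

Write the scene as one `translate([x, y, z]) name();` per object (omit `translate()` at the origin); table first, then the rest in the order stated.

table();
translate([1165, 0, 0]) fence_section();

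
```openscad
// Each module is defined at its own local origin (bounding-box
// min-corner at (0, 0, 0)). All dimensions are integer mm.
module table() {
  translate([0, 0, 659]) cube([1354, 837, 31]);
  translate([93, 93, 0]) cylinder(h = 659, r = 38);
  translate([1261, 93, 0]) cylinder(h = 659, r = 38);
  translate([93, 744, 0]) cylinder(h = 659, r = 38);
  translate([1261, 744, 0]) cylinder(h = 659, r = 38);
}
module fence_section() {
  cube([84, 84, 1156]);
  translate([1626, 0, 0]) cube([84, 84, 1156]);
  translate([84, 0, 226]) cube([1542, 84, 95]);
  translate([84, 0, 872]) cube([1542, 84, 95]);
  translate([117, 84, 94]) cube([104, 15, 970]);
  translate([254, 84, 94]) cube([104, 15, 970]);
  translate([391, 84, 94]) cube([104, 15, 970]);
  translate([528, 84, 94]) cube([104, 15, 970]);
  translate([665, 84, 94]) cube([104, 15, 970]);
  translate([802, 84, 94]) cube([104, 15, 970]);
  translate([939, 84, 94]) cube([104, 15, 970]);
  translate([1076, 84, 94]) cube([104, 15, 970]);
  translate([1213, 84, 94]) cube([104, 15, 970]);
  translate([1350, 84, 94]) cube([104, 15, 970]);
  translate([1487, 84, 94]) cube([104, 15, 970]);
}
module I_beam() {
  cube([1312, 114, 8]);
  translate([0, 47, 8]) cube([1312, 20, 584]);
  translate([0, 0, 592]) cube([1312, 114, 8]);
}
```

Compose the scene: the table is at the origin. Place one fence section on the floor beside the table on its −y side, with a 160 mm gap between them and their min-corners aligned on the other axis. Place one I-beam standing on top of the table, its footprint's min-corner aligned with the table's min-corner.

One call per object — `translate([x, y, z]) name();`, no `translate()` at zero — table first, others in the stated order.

table();
translate([0, -259, 0]) fence_section();
translate([0, 0, 690]) I_beam();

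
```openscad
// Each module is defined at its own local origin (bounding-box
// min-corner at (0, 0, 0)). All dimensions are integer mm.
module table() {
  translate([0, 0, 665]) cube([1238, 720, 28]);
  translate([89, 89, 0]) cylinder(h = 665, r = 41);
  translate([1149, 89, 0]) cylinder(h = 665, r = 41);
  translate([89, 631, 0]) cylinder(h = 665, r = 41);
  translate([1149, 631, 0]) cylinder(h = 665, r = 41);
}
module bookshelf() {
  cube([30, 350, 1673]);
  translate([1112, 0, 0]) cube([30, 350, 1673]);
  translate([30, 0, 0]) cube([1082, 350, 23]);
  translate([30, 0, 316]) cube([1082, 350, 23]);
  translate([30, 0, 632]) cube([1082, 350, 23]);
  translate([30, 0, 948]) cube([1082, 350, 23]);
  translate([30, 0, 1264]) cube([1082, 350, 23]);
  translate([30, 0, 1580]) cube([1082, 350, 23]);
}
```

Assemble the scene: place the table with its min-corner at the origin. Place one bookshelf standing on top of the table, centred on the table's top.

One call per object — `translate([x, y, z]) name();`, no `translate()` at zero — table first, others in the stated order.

table();
translate([48, 185, 693]) bookshelf();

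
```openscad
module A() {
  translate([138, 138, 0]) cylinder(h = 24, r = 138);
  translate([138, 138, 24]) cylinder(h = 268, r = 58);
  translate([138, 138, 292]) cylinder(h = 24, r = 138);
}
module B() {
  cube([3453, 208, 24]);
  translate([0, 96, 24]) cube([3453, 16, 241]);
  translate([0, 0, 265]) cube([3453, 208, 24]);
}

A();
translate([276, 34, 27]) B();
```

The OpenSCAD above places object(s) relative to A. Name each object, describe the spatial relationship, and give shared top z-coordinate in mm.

A is a spool. B is an I-beam. The I-beam is beside the spool with their tops flush at z = 316. The shared top z-coordinate is 316 mm.

Both tops at z = 316 mm.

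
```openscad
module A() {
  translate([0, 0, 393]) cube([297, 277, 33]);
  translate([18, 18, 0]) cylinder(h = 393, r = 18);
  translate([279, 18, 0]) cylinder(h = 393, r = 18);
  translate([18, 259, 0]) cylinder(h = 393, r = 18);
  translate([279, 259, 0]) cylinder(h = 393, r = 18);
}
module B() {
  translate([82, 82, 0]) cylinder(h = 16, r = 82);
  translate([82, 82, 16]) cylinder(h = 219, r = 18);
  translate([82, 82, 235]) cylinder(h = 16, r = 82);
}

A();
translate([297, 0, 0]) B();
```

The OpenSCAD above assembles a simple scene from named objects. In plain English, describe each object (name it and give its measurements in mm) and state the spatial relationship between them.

A is a four-legged stool. The seat is 297×277 mm, 33 mm thick, top at z = 426 mm. It stands on four round legs, each 36 mm in diameter, from z = 0 to the seat underside, each leg's axis is inset half a diameter from the nearest pair of seat edges (so the leg's bounding box is flush with the corner).

B is a spool: two coaxial disc flanges of radius 82 mm and thickness 16 mm, joined by a core cylinder of radius 18 mm and height 219 mm. The lower flange rests on z = 0 and the three cylinders share a vertical axis.

The spool is against the stool's +x side, with their −y faces flush.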